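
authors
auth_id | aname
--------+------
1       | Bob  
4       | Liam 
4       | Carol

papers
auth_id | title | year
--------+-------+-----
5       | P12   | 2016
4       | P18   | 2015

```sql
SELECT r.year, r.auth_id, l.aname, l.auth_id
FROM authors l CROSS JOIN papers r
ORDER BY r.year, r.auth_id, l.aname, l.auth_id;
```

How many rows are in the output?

6

CROSS JOIN pairs every row of `authors` with every row of `papers`: 3 × 2 = 6 rows.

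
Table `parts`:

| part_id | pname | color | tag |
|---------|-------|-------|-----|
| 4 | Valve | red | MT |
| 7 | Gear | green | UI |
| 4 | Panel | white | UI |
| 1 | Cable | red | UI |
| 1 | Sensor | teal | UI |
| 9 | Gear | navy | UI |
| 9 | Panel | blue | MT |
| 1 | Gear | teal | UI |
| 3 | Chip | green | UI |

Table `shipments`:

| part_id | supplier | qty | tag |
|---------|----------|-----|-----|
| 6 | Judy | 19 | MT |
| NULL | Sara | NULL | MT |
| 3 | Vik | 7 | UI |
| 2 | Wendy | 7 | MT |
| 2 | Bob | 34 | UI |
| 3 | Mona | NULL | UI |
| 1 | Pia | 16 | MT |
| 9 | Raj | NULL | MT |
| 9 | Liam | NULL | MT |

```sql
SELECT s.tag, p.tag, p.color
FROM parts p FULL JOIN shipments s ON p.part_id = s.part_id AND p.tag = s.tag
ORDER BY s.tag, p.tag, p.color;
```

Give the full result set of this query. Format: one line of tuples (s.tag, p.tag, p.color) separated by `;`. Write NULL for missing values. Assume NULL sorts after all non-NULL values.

(MT, MT, blue); (MT, MT, blue); (MT, NULL, NULL); (MT, NULL, NULL); (MT, NULL, NULL); (MT, NULL, NULL); (UI, UI, green); (UI, UI, green); (UI, NULL, NULL); (NULL, MT, red); (NULL, UI, green); (NULL, UI, navy); (NULL, UI, red); (NULL, UI, teal); (NULL, UI, teal); (NULL, UI, white)

FULL OUTER JOIN keeps every row from both sides; unmatched rows get NULL for the other side's columns.
Matching on p.part_id = s.part_id AND p.tag = s.tag. A NULL in a compared column never satisfies the condition.
- p[0] part_id=4, tag=MT → no match; kept with NULLs on the s side.
- p[1] part_id=7, tag=UI → no match; kept with NULLs on the s side.
- p[2] part_id=4, tag=UI → no match; kept with NULLs on the s side.
- p[3] part_id=1, tag=UI → no match; kept with NULLs on the s side.
- p[4] part_id=1, tag=UI → no match; kept with NULLs on the s side.
- p[5] part_id=9, tag=UI → no match; kept with NULLs on the s side.
- p[6] part_id=9, tag=MT → 2 match(es) in s → 2 row(s).
- p[7] part_id=1, tag=UI → no match; kept with NULLs on the s side.
- p[8] part_id=3, tag=UI → 2 match(es) in s → 2 row(s).
- 5 s row(s) had no p match → kept, p columns NULL.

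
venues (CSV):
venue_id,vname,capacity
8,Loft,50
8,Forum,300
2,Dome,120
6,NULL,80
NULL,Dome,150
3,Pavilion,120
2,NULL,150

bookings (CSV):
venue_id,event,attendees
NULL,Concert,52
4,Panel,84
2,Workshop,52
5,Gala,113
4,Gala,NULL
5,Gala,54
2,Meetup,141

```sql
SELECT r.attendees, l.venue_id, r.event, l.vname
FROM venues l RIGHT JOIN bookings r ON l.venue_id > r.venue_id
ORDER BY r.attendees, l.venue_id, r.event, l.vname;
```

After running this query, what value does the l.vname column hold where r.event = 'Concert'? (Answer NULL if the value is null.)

RIGHT JOIN keeps every row from `bookings`; unmatched rows get NULL for `venues`'s columns.
Matching on l.venue_id > r.venue_id. A NULL in a compared column never satisfies the condition.
- l row (venue_id=8): matches 6 r row(s) → 6 output row(s).
- l row (venue_id=8): matches 6 r row(s) → 6 output row(s).
- l row (venue_id=2): no match.
- l row (venue_id=6): matches 6 r row(s) → 6 output row(s).
- l row (venue_id=NULL): no match.
- l row (venue_id=3): matches 2 r row(s) → 2 output row(s).
- l row (venue_id=2): no match.
- plus 1 unmatched r row(s), each kept with NULL l columns.

NULL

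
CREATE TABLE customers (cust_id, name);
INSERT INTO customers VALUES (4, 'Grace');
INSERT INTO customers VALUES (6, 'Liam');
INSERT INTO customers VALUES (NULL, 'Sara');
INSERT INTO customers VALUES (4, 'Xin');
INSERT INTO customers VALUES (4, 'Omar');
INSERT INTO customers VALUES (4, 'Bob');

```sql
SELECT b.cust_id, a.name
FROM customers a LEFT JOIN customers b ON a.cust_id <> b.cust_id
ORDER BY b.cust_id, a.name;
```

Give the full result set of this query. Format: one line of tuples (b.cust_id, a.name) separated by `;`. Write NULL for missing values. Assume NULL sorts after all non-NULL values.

(4, Liam); (4, Liam); (4, Liam); (4, Liam); (6, Bob); (6, Grace); (6, Omar); (6, Xin); (NULL, Sara)

LEFT JOIN keeps every row from `customers a`; unmatched rows get NULL for `customers b`'s columns.
Matching on a.cust_id <> b.cust_id. A NULL in a compared column never satisfies the condition.
Matched pairs: 8; unmatched a rows kept: 1.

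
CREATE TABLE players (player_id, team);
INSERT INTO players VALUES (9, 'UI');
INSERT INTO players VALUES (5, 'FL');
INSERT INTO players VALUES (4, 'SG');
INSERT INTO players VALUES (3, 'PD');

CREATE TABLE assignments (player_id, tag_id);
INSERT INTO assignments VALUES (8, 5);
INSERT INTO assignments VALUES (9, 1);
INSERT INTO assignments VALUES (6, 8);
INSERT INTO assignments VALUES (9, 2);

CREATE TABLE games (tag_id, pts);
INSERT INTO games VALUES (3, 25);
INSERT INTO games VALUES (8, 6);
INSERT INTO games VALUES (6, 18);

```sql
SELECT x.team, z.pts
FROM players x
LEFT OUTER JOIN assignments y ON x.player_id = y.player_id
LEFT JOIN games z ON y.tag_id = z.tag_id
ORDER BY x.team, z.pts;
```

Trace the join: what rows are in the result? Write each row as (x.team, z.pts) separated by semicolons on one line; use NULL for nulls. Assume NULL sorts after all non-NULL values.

Step 1 — x LEFT JOIN y on player_id → 5 row(s).
Then LEFT JOIN `games z` on tag_id: each of those 5 rows is kept; rows whose y.tag_id has no match in z get NULL for z's columns.

(FL, NULL); (PD, NULL); (SG, NULL); (UI, NULL); (UI, NULL)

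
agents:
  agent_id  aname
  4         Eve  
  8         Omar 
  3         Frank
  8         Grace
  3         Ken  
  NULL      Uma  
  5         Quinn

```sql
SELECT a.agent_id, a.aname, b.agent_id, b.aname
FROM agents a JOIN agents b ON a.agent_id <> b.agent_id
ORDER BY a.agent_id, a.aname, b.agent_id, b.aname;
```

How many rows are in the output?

26

INNER JOIN keeps only pairs where the ON condition holds.
Matching on a.agent_id <> b.agent_id. A NULL in a compared column never satisfies the condition.
Matched pairs: 26.
Total: 26 rows.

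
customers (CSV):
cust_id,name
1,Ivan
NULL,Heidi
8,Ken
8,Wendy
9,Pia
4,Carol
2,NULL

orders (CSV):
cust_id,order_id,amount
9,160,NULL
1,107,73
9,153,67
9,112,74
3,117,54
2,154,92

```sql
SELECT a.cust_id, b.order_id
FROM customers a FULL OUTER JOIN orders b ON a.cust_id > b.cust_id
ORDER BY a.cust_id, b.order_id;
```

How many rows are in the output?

18

FULL OUTER JOIN keeps every row from both sides; unmatched rows get NULL for the other side's columns.
Matching on a.cust_id > b.cust_id. A NULL in a compared column never satisfies the condition.
- a[0] cust_id=1 → no match; kept with NULLs on the b side.
- a[1] cust_id=NULL → no match; kept with NULLs on the b side.
- a[2] cust_id=8 → 3 match(es) in b → 3 row(s).
- a[3] cust_id=8 → 3 match(es) in b → 3 row(s).
- a[4] cust_id=9 → 3 match(es) in b → 3 row(s).
- a[5] cust_id=4 → 3 match(es) in b → 3 row(s).
- a[6] cust_id=2 → 1 match(es) in b → 1 row(s).
- 3 row(s) from b found no a partner → padded with NULL.
Total: 13 matched + 5 padded = 18 rows.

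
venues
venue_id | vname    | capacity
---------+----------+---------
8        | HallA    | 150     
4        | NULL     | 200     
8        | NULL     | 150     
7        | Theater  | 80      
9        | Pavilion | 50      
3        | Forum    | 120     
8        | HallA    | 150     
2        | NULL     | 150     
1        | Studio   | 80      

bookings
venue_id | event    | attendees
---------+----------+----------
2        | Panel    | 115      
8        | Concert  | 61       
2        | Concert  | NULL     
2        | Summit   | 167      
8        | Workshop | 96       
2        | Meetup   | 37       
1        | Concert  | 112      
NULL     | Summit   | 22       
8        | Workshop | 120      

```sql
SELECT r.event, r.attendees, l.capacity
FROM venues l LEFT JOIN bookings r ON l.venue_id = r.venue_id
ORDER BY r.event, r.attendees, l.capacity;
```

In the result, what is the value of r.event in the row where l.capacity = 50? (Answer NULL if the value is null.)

NULL

LEFT JOIN keeps every row from `venues`; unmatched rows get NULL for `bookings`'s columns.
Matching on l.venue_id = r.venue_id. A NULL in a compared column never satisfies the condition.
- l row (venue_id=8): matches 3 r row(s) → 3 output row(s).
- l row (venue_id=4): no match → kept, r columns NULL.
- l row (venue_id=8): matches 3 r row(s) → 3 output row(s).
- l row (venue_id=7): no match → kept, r columns NULL.
- l row (venue_id=9): no match → kept, r columns NULL.
- l row (venue_id=3): no match → kept, r columns NULL.
- l row (venue_id=8): matches 3 r row(s) → 3 output row(s).
- l row (venue_id=2): matches 4 r row(s) → 4 output row(s).
- l row (venue_id=1): matches 1 r row(s) → 1 output row(s).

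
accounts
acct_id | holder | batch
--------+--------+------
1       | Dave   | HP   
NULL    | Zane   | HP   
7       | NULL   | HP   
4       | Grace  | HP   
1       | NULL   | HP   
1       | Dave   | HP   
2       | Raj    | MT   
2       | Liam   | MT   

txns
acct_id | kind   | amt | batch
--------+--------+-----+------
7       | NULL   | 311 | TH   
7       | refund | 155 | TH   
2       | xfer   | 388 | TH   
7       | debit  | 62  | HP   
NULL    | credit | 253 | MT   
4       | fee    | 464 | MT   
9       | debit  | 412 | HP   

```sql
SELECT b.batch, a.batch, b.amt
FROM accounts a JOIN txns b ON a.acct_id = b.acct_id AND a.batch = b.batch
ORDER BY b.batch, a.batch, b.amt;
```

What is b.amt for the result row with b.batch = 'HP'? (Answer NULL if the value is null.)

62

INNER JOIN keeps only pairs where the ON condition holds.
Matching on a.acct_id = b.acct_id AND a.batch = b.batch. A NULL in a compared column never satisfies the condition.
Matched pairs: 1.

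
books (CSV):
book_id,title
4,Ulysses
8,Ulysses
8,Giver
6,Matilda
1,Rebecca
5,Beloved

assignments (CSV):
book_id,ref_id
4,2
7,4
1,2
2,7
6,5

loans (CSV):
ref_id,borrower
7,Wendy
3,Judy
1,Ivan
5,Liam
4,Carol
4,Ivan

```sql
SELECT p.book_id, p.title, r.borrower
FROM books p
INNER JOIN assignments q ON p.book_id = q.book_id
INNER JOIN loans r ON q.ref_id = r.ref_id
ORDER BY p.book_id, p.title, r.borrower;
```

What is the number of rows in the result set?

1

Evaluate left to right. First `books p INNER JOIN assignments q` on book_id: 3 row(s).
Then INNER JOIN `loans r` on ref_id: keep only rows whose q.ref_id appears in r.
Result: 1 row(s).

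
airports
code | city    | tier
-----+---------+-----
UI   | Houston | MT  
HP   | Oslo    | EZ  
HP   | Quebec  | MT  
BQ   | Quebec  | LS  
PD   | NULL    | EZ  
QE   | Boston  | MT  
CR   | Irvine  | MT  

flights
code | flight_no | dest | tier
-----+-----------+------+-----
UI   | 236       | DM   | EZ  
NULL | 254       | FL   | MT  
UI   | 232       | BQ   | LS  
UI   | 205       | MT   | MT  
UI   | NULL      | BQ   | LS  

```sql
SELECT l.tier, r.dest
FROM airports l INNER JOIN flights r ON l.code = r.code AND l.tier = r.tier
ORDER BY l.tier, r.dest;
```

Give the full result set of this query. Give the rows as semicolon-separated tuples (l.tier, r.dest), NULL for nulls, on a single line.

(MT, MT)

INNER JOIN keeps only pairs where the ON condition holds.
Matching on l.code = r.code AND l.tier = r.tier. A NULL in a compared column never satisfies the condition.
- code=UI, tier=MT: 1 matching r row(s), so 1 row(s) emitted.
- code=HP, tier=EZ: no matching r row, dropped.
- code=HP, tier=MT: no matching r row, dropped.
- code=BQ, tier=LS: no matching r row, dropped.
- code=PD, tier=EZ: no matching r row, dropped.
- code=QE, tier=MT: no matching r row, dropped.
- code=CR, tier=MT: no matching r row, dropped.
After projecting and ordering:
l.tier | r.dest
MT | MT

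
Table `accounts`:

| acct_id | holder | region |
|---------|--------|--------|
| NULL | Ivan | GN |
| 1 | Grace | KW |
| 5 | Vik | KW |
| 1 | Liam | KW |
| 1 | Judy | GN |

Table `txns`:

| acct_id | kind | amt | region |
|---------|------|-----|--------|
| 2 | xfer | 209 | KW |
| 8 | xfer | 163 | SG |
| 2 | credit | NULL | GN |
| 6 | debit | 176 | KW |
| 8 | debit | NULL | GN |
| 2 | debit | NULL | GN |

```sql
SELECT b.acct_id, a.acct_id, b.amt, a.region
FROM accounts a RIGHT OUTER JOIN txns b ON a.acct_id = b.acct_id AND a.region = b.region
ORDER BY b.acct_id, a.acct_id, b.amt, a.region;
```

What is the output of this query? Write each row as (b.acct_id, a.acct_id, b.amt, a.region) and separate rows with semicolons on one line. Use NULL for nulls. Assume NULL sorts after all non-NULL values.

(2, NULL, 209, NULL); (2, NULL, NULL, NULL); (2, NULL, NULL, NULL); (6, NULL, 176, NULL); (8, NULL, 163, NULL); (8, NULL, NULL, NULL)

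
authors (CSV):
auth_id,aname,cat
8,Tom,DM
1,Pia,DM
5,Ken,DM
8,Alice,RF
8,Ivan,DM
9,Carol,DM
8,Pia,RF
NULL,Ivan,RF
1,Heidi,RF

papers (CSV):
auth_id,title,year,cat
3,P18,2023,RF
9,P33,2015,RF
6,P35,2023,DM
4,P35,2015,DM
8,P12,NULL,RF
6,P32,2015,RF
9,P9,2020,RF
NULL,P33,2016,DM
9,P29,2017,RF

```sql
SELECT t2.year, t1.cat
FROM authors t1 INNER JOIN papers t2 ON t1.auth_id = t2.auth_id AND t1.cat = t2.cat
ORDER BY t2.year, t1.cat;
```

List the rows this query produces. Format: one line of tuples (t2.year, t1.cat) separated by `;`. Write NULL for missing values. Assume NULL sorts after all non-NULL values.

(NULL, RF); (NULL, RF)

INNER JOIN keeps only pairs where the ON condition holds.
Matching on t1.auth_id = t2.auth_id AND t1.cat = t2.cat. A NULL in a compared column never satisfies the condition.
- t1 (auth_id=8, cat=DM) has no partner → excluded.
- t1 (auth_id=1, cat=DM) has no partner → excluded.
- t1 (auth_id=5, cat=DM) has no partner → excluded.
- t1 (auth_id=8, cat=RF) pairs with 1 row(s) of t2.
- t1 (auth_id=8, cat=DM) has no partner → excluded.
- t1 (auth_id=9, cat=DM) has no partner → excluded.
- t1 (auth_id=8, cat=RF) pairs with 1 row(s) of t2.
- t1 (auth_id=NULL, cat=RF) has no partner → excluded.
- t1 (auth_id=1, cat=RF) has no partner → excluded.
After projecting and ordering:
t2.year | t1.cat
NULL | RF
NULL | RF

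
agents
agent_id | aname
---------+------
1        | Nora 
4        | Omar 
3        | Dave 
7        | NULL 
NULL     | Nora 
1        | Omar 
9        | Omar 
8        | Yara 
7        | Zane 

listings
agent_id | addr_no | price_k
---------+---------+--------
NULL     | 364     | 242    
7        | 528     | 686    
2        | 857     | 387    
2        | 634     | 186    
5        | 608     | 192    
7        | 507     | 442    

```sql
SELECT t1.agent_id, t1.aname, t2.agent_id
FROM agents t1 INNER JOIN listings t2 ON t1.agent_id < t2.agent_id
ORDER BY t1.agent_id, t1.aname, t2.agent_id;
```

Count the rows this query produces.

INNER JOIN keeps only pairs where the ON condition holds.
Matching on t1.agent_id < t2.agent_id. A NULL in a compared column never satisfies the condition.
Matched pairs: 16.
Total: 16 rows.

16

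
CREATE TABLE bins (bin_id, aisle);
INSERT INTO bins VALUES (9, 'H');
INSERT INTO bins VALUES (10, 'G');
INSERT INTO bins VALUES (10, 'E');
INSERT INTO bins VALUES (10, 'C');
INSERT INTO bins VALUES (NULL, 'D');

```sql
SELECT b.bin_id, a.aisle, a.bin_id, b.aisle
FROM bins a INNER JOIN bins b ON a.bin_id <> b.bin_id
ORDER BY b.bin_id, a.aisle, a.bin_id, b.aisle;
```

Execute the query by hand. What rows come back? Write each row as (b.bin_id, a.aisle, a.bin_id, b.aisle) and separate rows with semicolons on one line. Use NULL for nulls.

(9, C, 10, H); (9, E, 10, H); (9, G, 10, H); (10, H, 9, C); (10, H, 9, E); (10, H, 9, G)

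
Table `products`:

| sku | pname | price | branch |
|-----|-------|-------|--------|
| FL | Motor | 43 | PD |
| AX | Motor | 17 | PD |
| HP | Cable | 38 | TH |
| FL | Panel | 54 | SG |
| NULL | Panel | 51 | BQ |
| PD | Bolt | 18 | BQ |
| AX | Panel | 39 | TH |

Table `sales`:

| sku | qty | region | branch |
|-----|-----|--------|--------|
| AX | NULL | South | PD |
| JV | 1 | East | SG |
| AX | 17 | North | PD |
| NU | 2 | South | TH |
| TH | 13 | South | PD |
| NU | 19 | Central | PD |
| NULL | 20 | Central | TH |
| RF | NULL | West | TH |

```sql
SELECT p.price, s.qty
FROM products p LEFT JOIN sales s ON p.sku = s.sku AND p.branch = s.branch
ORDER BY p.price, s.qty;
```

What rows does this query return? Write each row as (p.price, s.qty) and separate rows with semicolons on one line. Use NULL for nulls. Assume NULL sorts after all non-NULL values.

(17, 17); (17, NULL); (18, NULL); (38, NULL); (39, NULL); (43, NULL); (51, NULL); (54, NULL)

LEFT JOIN keeps every row from `products`; unmatched rows get NULL for `sales`'s columns.
Matching on p.sku = s.sku AND p.branch = s.branch. A NULL in a compared column never satisfies the condition.
- p row (sku=FL, branch=PD): no match → kept, s columns NULL.
- p row (sku=AX, branch=PD): matches 2 s row(s) → 2 output row(s).
- p row (sku=HP, branch=TH): no match → kept, s columns NULL.
- p row (sku=FL, branch=SG): no match → kept, s columns NULL.
- p row (sku=NULL, branch=BQ): no match → kept, s columns NULL.
- p row (sku=PD, branch=BQ): no match → kept, s columns NULL.
- p row (sku=AX, branch=TH): no match → kept, s columns NULL.
After projecting and ordering:
p.price | s.qty
17 | 17
17 | NULL
18 | NULL
38 | NULL
39 | NULL
43 | NULL
51 | NULL
54 | NULL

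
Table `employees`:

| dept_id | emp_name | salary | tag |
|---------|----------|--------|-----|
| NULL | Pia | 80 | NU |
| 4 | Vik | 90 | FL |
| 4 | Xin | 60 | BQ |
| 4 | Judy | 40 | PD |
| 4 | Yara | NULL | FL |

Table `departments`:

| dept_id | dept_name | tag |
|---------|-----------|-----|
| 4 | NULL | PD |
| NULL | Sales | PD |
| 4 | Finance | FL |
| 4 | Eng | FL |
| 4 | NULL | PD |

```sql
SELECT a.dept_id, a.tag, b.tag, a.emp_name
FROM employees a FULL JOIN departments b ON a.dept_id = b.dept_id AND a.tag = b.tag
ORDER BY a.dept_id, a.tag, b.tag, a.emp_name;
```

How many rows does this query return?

9

FULL OUTER JOIN keeps every row from both sides; unmatched rows get NULL for the other side's columns.
Matching on a.dept_id = b.dept_id AND a.tag = b.tag. A NULL in a compared column never satisfies the condition.
Matched pairs: 6; unmatched a rows kept: 2; unmatched b rows kept: 1.
Total: 6 matched + 3 padded = 9 rows.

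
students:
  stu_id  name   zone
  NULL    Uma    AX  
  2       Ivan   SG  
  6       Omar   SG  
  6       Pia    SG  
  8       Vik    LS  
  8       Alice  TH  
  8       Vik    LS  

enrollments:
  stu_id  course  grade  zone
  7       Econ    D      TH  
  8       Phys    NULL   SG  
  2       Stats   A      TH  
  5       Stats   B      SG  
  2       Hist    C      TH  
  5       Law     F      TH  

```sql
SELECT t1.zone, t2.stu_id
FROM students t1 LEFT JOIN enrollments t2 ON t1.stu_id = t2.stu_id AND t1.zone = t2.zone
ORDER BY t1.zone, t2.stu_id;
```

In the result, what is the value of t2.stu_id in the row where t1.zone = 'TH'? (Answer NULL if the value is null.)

LEFT JOIN keeps every row from `students`; unmatched rows get NULL for `enrollments`'s columns.
Matching on t1.stu_id = t2.stu_id AND t1.zone = t2.zone. A NULL in a compared column never satisfies the condition.
Matched pairs: 0; unmatched t1 rows kept: 7.

NULL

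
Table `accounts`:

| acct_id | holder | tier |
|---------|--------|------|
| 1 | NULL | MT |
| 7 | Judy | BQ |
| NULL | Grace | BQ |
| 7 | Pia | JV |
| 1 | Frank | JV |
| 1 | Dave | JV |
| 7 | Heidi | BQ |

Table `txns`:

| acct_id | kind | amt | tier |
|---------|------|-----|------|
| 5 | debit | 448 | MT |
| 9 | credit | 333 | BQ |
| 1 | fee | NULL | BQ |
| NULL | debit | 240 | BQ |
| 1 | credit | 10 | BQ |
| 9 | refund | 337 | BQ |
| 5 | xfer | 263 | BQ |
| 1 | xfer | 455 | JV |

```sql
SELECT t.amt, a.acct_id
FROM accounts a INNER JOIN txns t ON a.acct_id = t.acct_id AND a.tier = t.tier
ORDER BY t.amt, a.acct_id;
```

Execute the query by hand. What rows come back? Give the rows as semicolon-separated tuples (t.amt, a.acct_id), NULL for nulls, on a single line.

INNER JOIN keeps only pairs where the ON condition holds.
Matching on a.acct_id = t.acct_id AND a.tier = t.tier. A NULL in a compared column never satisfies the condition.
- a row (acct_id=1, tier=MT): no match → dropped.
- a row (acct_id=7, tier=BQ): no match → dropped.
- a row (acct_id=NULL, tier=BQ): no match → dropped.
- a row (acct_id=7, tier=JV): no match → dropped.
- a row (acct_id=1, tier=JV): matches 1 t row(s) → 1 output row(s).
- a row (acct_id=1, tier=JV): matches 1 t row(s) → 1 output row(s).
- a row (acct_id=7, tier=BQ): no match → dropped.
After projecting and ordering:
t.amt | a.acct_id
455 | 1
455 | 1

(455, 1); (455, 1)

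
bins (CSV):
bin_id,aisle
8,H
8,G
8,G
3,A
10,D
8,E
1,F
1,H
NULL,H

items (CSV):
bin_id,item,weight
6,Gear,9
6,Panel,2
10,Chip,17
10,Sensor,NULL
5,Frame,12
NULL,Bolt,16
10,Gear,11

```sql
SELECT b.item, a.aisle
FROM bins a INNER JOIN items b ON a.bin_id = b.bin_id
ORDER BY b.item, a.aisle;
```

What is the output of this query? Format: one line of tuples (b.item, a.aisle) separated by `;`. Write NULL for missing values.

INNER JOIN keeps only pairs where the ON condition holds.
Matching on a.bin_id = b.bin_id. A NULL in a compared column never satisfies the condition.
Matched pairs: 3.

(Chip, D); (Gear, D); (Sensor, D)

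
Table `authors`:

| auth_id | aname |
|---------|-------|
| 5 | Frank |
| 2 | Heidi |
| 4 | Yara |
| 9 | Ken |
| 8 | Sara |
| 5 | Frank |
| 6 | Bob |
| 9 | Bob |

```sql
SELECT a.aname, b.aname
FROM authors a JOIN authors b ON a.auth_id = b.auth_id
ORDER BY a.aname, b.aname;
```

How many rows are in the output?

12

INNER JOIN keeps only pairs where the ON condition holds.
Matching on a.auth_id = b.auth_id.
- a (auth_id=5) pairs with 2 row(s) of b.
- a (auth_id=2) pairs with 1 row(s) of b.
- a (auth_id=4) pairs with 1 row(s) of b.
- a (auth_id=9) pairs with 2 row(s) of b.
- a (auth_id=8) pairs with 1 row(s) of b.
- a (auth_id=5) pairs with 2 row(s) of b.
- a (auth_id=6) pairs with 1 row(s) of b.
- a (auth_id=9) pairs with 2 row(s) of b.
Total: 12 rows.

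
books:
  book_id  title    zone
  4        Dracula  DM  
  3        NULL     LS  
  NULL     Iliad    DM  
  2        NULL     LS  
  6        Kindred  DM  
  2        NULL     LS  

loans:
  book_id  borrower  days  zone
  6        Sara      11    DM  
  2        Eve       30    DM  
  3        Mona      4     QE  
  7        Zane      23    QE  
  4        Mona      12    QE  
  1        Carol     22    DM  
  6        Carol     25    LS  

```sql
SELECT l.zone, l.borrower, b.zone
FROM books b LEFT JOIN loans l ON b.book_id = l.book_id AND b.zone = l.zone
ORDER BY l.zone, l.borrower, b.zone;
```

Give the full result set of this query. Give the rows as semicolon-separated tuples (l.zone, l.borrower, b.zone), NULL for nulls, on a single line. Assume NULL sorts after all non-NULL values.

(DM, Sara, DM); (NULL, NULL, DM); (NULL, NULL, DM); (NULL, NULL, LS); (NULL, NULL, LS); (NULL, NULL, LS)

LEFT JOIN keeps every row from `books`; unmatched rows get NULL for `loans`'s columns.
Matching on b.book_id = l.book_id AND b.zone = l.zone. A NULL in a compared column never satisfies the condition.
- b[0] book_id=4, zone=DM → no match; kept with NULLs on the l side.
- b[1] book_id=3, zone=LS → no match; kept with NULLs on the l side.
- b[2] book_id=NULL, zone=DM → no match; kept with NULLs on the l side.
- b[3] book_id=2, zone=LS → no match; kept with NULLs on the l side.
- b[4] book_id=6, zone=DM → 1 match(es) in l → 1 row(s).
- b[5] book_id=2, zone=LS → no match; kept with NULLs on the l side.
After projecting and ordering:
l.zone | l.borrower | b.zone
DM | Sara | DM
NULL | NULL | DM
NULL | NULL | DM
NULL | NULL | LS
NULL | NULL | LS
NULL | NULL | LS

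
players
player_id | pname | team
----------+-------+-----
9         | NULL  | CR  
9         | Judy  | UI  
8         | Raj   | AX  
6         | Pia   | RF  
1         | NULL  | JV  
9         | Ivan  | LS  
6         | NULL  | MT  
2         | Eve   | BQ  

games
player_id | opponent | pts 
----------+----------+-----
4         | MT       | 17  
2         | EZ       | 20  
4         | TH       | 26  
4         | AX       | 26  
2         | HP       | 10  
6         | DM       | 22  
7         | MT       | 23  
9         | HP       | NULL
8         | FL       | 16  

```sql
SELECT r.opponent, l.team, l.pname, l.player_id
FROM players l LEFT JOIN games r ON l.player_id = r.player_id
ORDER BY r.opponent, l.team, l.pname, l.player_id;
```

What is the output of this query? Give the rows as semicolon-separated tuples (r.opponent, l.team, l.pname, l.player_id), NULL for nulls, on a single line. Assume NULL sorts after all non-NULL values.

(DM, MT, NULL, 6); (DM, RF, Pia, 6); (EZ, BQ, Eve, 2); (FL, AX, Raj, 8); (HP, BQ, Eve, 2); (HP, CR, NULL, 9); (HP, LS, Ivan, 9); (HP, UI, Judy, 9); (NULL, JV, NULL, 1)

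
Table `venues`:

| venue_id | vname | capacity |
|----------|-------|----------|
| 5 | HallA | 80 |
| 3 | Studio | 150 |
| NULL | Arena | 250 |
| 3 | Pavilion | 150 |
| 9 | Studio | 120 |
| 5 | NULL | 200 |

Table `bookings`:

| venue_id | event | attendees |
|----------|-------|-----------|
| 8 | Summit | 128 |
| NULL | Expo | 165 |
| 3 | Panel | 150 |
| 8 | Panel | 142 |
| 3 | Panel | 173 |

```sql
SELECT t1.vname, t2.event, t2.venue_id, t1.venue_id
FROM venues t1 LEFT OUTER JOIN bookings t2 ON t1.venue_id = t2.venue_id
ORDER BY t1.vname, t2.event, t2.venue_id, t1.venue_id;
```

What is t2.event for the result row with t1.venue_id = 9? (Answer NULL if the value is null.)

LEFT JOIN keeps every row from `venues`; unmatched rows get NULL for `bookings`'s columns.
Matching on t1.venue_id = t2.venue_id. A NULL in a compared column never satisfies the condition.
Matched pairs: 4; unmatched t1 rows kept: 4.

NULL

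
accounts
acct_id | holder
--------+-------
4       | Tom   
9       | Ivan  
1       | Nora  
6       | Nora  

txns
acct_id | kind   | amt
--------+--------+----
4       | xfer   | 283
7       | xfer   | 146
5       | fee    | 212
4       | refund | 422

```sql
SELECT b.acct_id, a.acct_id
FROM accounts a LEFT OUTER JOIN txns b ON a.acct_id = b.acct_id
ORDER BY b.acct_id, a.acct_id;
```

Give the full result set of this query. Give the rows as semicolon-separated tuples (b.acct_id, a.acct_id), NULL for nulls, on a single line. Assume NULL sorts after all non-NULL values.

LEFT JOIN keeps every row from `accounts`; unmatched rows get NULL for `txns`'s columns.
Matching on a.acct_id = b.acct_id.
Matched pairs: 2; unmatched a rows kept: 3.

(4, 4); (4, 4); (NULL, 1); (NULL, 6); (NULL, 9)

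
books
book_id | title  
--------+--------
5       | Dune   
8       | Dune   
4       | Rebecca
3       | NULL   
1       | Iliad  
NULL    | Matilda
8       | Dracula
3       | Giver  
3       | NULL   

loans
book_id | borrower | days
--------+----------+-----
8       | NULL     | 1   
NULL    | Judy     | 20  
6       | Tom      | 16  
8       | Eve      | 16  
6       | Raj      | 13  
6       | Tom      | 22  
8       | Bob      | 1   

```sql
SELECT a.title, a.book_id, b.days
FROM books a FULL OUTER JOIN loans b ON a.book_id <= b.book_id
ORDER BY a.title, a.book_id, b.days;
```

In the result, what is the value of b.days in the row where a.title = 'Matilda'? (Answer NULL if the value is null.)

NULL

FULL OUTER JOIN keeps every row from both sides; unmatched rows get NULL for the other side's columns.
Matching on a.book_id <= b.book_id. A NULL in a compared column never satisfies the condition.
- a row (book_id=5): matches 6 b row(s) → 6 output row(s).
- a row (book_id=8): matches 3 b row(s) → 3 output row(s).
- a row (book_id=4): matches 6 b row(s) → 6 output row(s).
- a row (book_id=3): matches 6 b row(s) → 6 output row(s).
- a row (book_id=1): matches 6 b row(s) → 6 output row(s).
- a row (book_id=NULL): no match → kept, b columns NULL.
- a row (book_id=8): matches 3 b row(s) → 3 output row(s).
- a row (book_id=3): matches 6 b row(s) → 6 output row(s).
- a row (book_id=3): matches 6 b row(s) → 6 output row(s).
- 1 row(s) from b found no a partner → padded with NULL.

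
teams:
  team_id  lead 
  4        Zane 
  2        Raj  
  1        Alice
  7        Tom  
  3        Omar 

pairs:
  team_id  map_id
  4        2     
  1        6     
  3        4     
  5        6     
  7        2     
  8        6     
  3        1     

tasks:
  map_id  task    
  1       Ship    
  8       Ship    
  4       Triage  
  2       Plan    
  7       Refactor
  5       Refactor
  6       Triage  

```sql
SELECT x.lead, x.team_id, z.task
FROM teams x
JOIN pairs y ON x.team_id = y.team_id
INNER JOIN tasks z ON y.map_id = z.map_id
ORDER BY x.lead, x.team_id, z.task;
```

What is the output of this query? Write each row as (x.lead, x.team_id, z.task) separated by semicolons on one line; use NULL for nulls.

(Alice, 1, Triage); (Omar, 3, Ship); (Omar, 3, Triage); (Tom, 7, Plan); (Zane, 4, Plan)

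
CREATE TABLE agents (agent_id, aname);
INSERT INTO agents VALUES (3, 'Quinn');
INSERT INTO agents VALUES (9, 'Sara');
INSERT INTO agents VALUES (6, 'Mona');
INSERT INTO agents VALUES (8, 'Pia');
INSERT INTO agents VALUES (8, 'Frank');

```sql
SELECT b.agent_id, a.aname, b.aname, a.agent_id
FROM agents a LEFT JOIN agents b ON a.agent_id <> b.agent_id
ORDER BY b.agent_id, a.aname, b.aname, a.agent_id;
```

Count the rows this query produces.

LEFT JOIN keeps every row from `agents a`; unmatched rows get NULL for `agents b`'s columns.
Matching on a.agent_id <> b.agent_id.
Matched pairs: 18; unmatched a rows kept: 0.
Total: 18 rows.

18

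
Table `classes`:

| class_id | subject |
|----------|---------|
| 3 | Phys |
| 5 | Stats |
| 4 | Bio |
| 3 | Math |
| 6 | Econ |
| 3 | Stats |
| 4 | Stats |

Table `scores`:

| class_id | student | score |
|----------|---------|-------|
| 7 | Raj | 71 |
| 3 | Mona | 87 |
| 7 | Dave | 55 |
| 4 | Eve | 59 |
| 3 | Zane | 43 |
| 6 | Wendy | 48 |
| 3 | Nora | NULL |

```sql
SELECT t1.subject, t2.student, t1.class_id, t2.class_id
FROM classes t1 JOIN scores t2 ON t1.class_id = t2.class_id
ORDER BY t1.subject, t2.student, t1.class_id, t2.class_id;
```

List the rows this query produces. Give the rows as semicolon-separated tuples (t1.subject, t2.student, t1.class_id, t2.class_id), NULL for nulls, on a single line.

INNER JOIN keeps only pairs where the ON condition holds.
Matching on t1.class_id = t2.class_id.
Matched pairs: 12.

(Bio, Eve, 4, 4); (Econ, Wendy, 6, 6); (Math, Mona, 3, 3); (Math, Nora, 3, 3); (Math, Zane, 3, 3); (Phys, Mona, 3, 3); (Phys, Nora, 3, 3); (Phys, Zane, 3, 3); (Stats, Eve, 4, 4); (Stats, Mona, 3, 3); (Stats, Nora, 3, 3); (Stats, Zane, 3, 3)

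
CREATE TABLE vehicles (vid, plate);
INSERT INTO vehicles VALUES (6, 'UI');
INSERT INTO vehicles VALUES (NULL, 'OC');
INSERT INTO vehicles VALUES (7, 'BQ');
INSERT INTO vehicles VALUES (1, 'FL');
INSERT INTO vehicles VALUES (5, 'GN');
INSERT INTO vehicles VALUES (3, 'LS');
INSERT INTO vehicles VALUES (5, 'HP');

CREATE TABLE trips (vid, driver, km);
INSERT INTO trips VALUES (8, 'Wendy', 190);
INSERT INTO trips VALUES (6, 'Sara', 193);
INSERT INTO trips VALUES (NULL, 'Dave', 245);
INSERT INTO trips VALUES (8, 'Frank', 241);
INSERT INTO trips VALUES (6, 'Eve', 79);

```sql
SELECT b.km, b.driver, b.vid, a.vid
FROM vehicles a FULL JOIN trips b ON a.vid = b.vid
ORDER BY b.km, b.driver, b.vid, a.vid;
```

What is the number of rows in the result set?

FULL OUTER JOIN keeps every row from both sides; unmatched rows get NULL for the other side's columns.
Matching on a.vid = b.vid. A NULL in a compared column never satisfies the condition.
Matched pairs: 2; unmatched a rows kept: 6; unmatched b rows kept: 3.
Total: 2 matched + 9 padded = 11 rows.

11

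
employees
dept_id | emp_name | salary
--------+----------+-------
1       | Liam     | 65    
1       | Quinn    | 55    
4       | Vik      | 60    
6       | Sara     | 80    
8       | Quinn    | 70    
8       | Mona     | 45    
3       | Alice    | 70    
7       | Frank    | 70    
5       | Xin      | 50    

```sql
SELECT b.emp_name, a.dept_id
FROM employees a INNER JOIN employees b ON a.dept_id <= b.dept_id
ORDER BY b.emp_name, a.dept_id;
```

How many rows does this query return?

47

INNER JOIN keeps only pairs where the ON condition holds.
Matching on a.dept_id <= b.dept_id.
- a (dept_id=1) pairs with 9 row(s) of b.
- a (dept_id=1) pairs with 9 row(s) of b.
- a (dept_id=4) pairs with 6 row(s) of b.
- a (dept_id=6) pairs with 4 row(s) of b.
- a (dept_id=8) pairs with 2 row(s) of b.
- a (dept_id=8) pairs with 2 row(s) of b.
- a (dept_id=3) pairs with 7 row(s) of b.
- a (dept_id=7) pairs with 3 row(s) of b.
- a (dept_id=5) pairs with 5 row(s) of b.
Total: 47 rows.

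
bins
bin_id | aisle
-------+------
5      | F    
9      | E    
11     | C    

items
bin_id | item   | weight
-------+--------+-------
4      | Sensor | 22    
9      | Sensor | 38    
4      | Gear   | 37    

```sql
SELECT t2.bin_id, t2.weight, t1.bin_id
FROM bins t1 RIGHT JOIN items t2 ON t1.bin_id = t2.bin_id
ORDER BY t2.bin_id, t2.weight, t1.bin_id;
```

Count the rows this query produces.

3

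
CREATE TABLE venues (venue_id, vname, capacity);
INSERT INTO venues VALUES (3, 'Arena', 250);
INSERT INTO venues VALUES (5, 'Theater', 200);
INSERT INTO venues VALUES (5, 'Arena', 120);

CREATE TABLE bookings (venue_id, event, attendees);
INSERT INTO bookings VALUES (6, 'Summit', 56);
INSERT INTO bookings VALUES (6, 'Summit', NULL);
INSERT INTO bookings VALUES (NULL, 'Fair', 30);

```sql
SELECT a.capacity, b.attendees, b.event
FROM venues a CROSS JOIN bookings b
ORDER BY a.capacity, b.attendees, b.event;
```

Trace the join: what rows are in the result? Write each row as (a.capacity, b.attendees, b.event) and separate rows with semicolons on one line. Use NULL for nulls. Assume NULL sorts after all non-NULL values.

(120, 30, Fair); (120, 56, Summit); (120, NULL, Summit); (200, 30, Fair); (200, 56, Summit); (200, NULL, Summit); (250, 30, Fair); (250, 56, Summit); (250, NULL, Summit)

CROSS JOIN pairs every row of `venues` with every row of `bookings`: 3 × 3 = 9 rows.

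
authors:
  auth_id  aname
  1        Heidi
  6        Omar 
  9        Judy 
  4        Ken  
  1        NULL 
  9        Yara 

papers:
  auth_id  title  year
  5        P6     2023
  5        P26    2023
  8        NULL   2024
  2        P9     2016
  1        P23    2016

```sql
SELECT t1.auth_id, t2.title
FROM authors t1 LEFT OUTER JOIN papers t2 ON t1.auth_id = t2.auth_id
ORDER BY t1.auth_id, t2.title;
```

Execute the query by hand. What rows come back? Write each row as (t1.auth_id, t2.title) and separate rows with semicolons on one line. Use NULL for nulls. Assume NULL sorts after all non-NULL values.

(1, P23); (1, P23); (4, NULL); (6, NULL); (9, NULL); (9, NULL)

LEFT JOIN keeps every row from `authors`; unmatched rows get NULL for `papers`'s columns.
Matching on t1.auth_id = t2.auth_id.
- t1 row (auth_id=1): matches 1 t2 row(s) → 1 output row(s).
- t1 row (auth_id=6): no match → kept, t2 columns NULL.
- t1 row (auth_id=9): no match → kept, t2 columns NULL.
- t1 row (auth_id=4): no match → kept, t2 columns NULL.
- t1 row (auth_id=1): matches 1 t2 row(s) → 1 output row(s).
- t1 row (auth_id=9): no match → kept, t2 columns NULL.
After projecting and ordering:
t1.auth_id | t2.title
1 | P23
1 | P23
4 | NULL
6 | NULL
9 | NULL
9 | NULL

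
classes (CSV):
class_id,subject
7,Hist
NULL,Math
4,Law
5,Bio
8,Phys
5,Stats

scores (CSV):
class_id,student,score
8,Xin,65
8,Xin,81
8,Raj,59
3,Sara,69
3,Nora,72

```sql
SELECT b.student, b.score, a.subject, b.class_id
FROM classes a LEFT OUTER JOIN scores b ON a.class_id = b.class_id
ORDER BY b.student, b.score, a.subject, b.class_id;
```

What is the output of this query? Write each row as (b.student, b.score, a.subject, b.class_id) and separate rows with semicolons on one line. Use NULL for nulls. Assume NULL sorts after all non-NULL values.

(Raj, 59, Phys, 8); (Xin, 65, Phys, 8); (Xin, 81, Phys, 8); (NULL, NULL, Bio, NULL); (NULL, NULL, Hist, NULL); (NULL, NULL, Law, NULL); (NULL, NULL, Math, NULL); (NULL, NULL, Stats, NULL)

LEFT JOIN keeps every row from `classes`; unmatched rows get NULL for `scores`'s columns.
Matching on a.class_id = b.class_id. A NULL in a compared column never satisfies the condition.
Matched pairs: 3; unmatched a rows kept: 5.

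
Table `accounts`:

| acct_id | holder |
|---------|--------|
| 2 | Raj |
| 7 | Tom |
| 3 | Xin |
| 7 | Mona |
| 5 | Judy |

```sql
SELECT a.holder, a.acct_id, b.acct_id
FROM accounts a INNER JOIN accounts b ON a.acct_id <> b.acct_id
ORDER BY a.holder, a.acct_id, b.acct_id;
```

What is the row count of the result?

INNER JOIN keeps only pairs where the ON condition holds.
Matching on a.acct_id <> b.acct_id.
Matched pairs: 18.
Total: 18 rows.

18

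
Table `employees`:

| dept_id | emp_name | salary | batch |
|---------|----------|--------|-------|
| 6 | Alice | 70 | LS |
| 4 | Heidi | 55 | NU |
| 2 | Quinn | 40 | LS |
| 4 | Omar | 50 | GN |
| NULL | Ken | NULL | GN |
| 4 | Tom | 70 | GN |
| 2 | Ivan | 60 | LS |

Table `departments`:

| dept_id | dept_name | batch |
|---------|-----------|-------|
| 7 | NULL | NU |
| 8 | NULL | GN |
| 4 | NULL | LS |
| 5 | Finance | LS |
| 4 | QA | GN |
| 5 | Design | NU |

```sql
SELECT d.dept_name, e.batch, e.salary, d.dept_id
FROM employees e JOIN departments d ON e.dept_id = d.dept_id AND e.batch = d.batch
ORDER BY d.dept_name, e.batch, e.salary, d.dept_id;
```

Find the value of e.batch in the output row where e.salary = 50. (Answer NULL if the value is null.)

INNER JOIN keeps only pairs where the ON condition holds.
Matching on e.dept_id = d.dept_id AND e.batch = d.batch. A NULL in a compared column never satisfies the condition.
Matched pairs: 2.

GN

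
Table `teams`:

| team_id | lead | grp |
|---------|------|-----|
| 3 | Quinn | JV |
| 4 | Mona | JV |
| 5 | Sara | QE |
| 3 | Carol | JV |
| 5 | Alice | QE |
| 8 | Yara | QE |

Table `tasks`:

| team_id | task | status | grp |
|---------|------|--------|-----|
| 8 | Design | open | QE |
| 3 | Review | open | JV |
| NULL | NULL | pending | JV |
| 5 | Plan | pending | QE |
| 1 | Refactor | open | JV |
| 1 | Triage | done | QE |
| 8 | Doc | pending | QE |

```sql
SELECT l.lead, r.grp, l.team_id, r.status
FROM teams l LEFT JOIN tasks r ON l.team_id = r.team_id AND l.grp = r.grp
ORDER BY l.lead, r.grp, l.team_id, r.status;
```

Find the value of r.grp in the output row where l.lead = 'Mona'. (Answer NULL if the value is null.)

LEFT JOIN keeps every row from `teams`; unmatched rows get NULL for `tasks`'s columns.
Matching on l.team_id = r.team_id AND l.grp = r.grp. A NULL in a compared column never satisfies the condition.
- l row (team_id=3, grp=JV): matches 1 r row(s) → 1 output row(s).
- l row (team_id=4, grp=JV): no match → kept, r columns NULL.
- l row (team_id=5, grp=QE): matches 1 r row(s) → 1 output row(s).
- l row (team_id=3, grp=JV): matches 1 r row(s) → 1 output row(s).
- l row (team_id=5, grp=QE): matches 1 r row(s) → 1 output row(s).
- l row (team_id=8, grp=QE): matches 2 r row(s) → 2 output row(s).

NULL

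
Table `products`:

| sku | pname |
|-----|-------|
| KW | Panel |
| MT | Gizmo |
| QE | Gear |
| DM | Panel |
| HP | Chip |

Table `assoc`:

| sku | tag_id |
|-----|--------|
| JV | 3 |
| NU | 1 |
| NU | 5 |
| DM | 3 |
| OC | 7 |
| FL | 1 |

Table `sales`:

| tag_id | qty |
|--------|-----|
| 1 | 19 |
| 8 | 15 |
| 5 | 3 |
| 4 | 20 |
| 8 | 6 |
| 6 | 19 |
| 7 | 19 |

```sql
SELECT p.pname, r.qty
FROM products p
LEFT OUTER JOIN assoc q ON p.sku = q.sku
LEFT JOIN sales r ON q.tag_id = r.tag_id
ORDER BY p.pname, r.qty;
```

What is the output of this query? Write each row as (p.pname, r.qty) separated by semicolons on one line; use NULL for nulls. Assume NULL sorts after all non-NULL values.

(Chip, NULL); (Gear, NULL); (Gizmo, NULL); (Panel, NULL); (Panel, NULL)

Joins associate left-to-right: products LEFT JOIN assoc on sku gives 5 intermediate row(s).
Then LEFT JOIN `sales r` on tag_id: each of those 5 rows is kept; rows whose q.tag_id has no match in r get NULL for r's columns.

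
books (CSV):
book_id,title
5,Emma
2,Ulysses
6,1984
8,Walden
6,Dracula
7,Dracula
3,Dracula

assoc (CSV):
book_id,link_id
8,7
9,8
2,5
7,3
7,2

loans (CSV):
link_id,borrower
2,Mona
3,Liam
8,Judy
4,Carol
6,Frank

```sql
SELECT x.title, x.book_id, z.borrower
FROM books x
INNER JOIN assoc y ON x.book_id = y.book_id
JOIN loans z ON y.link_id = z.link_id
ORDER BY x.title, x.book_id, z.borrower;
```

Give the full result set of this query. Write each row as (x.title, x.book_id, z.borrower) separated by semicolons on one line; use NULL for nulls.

Joins associate left-to-right: books INNER JOIN assoc on book_id gives 4 intermediate row(s).
Then INNER JOIN `loans z` on link_id: keep only rows whose y.link_id appears in z.

(Dracula, 7, Liam); (Dracula, 7, Mona)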